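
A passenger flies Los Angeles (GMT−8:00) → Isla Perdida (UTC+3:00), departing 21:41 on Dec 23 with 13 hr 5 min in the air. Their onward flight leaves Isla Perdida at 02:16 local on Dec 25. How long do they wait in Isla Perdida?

4 hours 30 minutes

Convert departure to UTC: 21:41 + 8:00 = 05:41 UTC on Dec 24.
Add 13 hours 5 minutes flight time → 18:46 UTC.
Isla Perdida is UTC+3:00, so local arrival = 18:46 + 3:00 = 21:46 on Dec 24.
Layover = 02:16 − 21:46 (+1 day) = 4 hours 30 minutes.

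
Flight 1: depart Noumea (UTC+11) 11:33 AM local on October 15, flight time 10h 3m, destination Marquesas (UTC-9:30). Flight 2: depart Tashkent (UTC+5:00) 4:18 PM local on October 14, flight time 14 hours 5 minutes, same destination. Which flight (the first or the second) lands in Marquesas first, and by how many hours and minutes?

the second, by 9 hours 13 minutes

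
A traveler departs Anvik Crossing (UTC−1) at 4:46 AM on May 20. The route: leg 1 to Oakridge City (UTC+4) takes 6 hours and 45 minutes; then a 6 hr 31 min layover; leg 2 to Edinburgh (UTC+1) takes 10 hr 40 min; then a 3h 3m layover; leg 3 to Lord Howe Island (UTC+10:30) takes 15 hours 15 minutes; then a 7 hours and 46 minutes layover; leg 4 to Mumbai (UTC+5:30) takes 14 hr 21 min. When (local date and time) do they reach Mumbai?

Convert departure to UTC: 4:46 AM + 1:00 = 5:46 AM UTC on May 20.
Add 6 hours and 45 minutes leg 1 → 12:31 PM UTC.
Add 6 hours 31 minutes layover in Oakridge City → 7:02 PM UTC.
Add 10 hours and 40 minutes leg 2 → 5:42 AM UTC (May 21).
Add 3 hours 3 minutes layover in Edinburgh → 8:45 AM UTC.
Add 15 hours and 15 minutes leg 3 → 12:00 AM UTC (May 22).
Add 7 hours 46 minutes layover in Lord Howe Island → 7:46 AM UTC.
Add 14 hours and 21 minutes leg 4 → 10:07 PM UTC.
Mumbai is UTC+5:30, so local arrival = 10:07 PM + 5:30 = 3:37 AM on May 23.

3:37 AM on May 23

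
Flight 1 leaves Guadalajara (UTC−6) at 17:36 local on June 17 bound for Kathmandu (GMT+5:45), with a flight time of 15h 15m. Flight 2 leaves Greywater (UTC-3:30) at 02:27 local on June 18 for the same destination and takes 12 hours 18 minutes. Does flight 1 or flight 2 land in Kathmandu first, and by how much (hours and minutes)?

the first, by 3 hours 24 minutes

Flight 1 in UTC: 17:36 + 6:00 = 23:36 on Jun 17.
+15 hours 15 minutes → arrive 14:51 UTC on Jun 18.
Flight 2 in UTC: 02:27 + 3:30 = 05:57 on Jun 18.
+12 hours and 18 minutes → arrive 18:15 UTC on Jun 18.
Flight 1 lands earlier by 3 hours 24 minutes.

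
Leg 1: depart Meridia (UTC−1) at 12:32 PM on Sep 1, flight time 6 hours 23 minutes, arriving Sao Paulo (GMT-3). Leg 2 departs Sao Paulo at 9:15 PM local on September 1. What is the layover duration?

Convert departure to UTC: 12:32 PM + 1:00 = 1:32 PM UTC on Sep 1.
Add 6 hours 23 minutes flight time → 7:55 PM UTC.
Sao Paulo is UTC−3:00, so local arrival = 7:55 PM − 3:00 = 4:55 PM on Sep 1.
Layover = 9:15 PM − 4:55 PM = 4 hours 20 minutes.

4 hours 20 minutes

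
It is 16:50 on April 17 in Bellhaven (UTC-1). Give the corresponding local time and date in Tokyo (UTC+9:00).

Tokyo is 10:00 ahead of Bellhaven.
Shift by the zone difference: 16:50 + 10:00 = 02:50 on Apr 18 in Tokyo.

02:50 on April 18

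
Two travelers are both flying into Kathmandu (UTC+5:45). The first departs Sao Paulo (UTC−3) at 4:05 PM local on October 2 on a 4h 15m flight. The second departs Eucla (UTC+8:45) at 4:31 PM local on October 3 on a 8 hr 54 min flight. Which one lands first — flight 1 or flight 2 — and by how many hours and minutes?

Flight 1 in UTC: 4:05 PM + 3:00 = 7:05 PM on Oct 2.
+4 hours and 15 minutes → arrive 11:20 PM UTC on Oct 2.
Flight 2 in UTC: 4:31 PM − 8:45 = 7:46 AM on Oct 3.
+8 hours 54 minutes → arrive 4:40 PM UTC on Oct 3.
Flight 1 lands earlier by 17 hours 20 minutes.

the first, by 17 hours 20 minutes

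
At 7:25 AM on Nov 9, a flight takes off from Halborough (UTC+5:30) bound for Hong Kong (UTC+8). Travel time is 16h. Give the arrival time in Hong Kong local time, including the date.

1:55 AM on Nov 10

Convert departure to UTC: 7:25 AM − 5:30 = 1:55 AM UTC on Nov 9.
Add 16 hours travel time → 5:55 PM UTC.
Hong Kong is UTC+8:00, so local arrival = 5:55 PM + 8:00 = 1:55 AM on Nov 10.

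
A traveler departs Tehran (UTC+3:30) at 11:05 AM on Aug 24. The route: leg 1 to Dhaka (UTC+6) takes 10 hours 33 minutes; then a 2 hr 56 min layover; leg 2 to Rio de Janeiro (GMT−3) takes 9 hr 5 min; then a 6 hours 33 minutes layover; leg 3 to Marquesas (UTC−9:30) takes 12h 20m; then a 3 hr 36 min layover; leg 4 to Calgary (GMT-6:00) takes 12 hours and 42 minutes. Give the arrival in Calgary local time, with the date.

11:20 AM on Aug 26

Convert departure to UTC: 11:05 AM − 3:30 = 7:35 AM UTC on Aug 24.
Add 10 hours and 33 minutes leg 1 → 6:08 PM UTC.
Add 2 hours and 56 minutes layover in Dhaka → 9:04 PM UTC.
Add 9 hours and 5 minutes leg 2 → 6:09 AM UTC (Aug 25).
Add 6 hours 33 minutes layover in Rio de Janeiro → 12:42 PM UTC.
Add 12 hours and 20 minutes leg 3 → 1:02 AM UTC (Aug 26).
Add 3 hours and 36 minutes layover in Marquesas → 4:38 AM UTC.
Add 12 hours 42 minutes leg 4 → 5:20 PM UTC.
Calgary is UTC−6:00, so local arrival = 5:20 PM − 6:00 = 11:20 AM on Aug 26.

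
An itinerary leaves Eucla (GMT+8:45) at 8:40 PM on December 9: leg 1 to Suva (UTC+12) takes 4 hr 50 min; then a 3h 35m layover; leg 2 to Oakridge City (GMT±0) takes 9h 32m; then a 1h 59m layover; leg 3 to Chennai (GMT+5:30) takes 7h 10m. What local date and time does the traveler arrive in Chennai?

8:31 PM on December 10

Convert departure to UTC: 8:40 PM − 8:45 = 11:55 AM UTC on Dec 9.
Add 4 hours and 50 minutes leg 1 → 4:45 PM UTC.
Add 3 hours 35 minutes layover in Suva → 8:20 PM UTC.
Add 9 hours and 32 minutes leg 2 → 5:52 AM UTC (Dec 10).
Add 1 hour and 59 minutes layover in Oakridge City → 7:51 AM UTC.
Add 7 hours and 10 minutes leg 3 → 3:01 PM UTC.
Chennai is UTC+5:30, so local arrival = 3:01 PM + 5:30 = 8:31 PM on Dec 10.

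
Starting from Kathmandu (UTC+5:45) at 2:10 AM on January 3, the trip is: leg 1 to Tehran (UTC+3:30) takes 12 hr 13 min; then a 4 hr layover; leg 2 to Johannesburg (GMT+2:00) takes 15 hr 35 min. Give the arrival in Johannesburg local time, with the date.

6:13 AM on Jan 4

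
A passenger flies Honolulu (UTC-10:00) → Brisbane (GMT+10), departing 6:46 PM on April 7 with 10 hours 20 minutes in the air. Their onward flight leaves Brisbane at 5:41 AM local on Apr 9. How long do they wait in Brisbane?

Convert departure to UTC: 6:46 PM + 10:00 = 4:46 AM UTC on Apr 8.
Add 10 hours 20 minutes flight time → 3:06 PM UTC.
Brisbane is UTC+10:00, so local arrival = 3:06 PM + 10:00 = 1:06 AM on Apr 9.
Layover = 5:41 AM − 1:06 AM = 4 hours 35 minutes.

4 hours 35 minutes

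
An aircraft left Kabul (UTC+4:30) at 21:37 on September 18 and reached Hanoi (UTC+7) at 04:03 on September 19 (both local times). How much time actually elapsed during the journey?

3 hours 56 minutes

Hanoi is 2:30 ahead of Kabul.
Clock-face elapsed time (ignoring zones) is 6 hours 26 minutes.
Actual elapsed = 6 hours 26 minutes − 2:30 = 3 hours 56 minutes.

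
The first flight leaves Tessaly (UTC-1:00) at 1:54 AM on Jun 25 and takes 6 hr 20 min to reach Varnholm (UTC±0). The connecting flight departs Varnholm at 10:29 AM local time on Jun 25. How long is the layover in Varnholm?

1 hour 15 minutes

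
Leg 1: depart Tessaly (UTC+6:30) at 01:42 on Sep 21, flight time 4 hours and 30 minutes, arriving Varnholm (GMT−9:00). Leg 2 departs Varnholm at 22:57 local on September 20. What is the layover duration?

Convert departure to UTC: 01:42 − 6:30 = 19:12 UTC on Sep 20.
Add 4 hours and 30 minutes flight time → 23:42 UTC.
Varnholm is UTC−9:00, so local arrival = 23:42 − 9:00 = 14:42 on Sep 20.
Layover = 22:57 − 14:42 = 8 hours 15 minutes.

8 hours 15 minutes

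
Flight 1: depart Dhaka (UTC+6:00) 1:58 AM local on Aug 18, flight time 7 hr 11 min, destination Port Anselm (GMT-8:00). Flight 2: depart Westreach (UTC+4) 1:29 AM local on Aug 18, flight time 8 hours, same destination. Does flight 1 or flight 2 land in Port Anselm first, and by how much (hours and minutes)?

Flight 1 in UTC: 1:58 AM − 6:00 = 7:58 PM on Aug 17.
+7 hours 11 minutes → arrive 3:09 AM UTC on Aug 18.
Flight 2 in UTC: 1:29 AM − 4:00 = 9:29 PM on Aug 17.
+8 hours → arrive 5:29 AM UTC on Aug 18.
Flight 1 lands earlier by 2 hours 20 minutes.

the first, by 2 hours 20 minutes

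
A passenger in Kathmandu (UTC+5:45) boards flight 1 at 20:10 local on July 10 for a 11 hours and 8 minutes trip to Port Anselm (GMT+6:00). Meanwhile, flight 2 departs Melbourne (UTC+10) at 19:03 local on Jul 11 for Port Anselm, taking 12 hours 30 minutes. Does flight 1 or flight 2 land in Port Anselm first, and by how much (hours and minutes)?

the first, by 20 hours

Flight 1 in UTC: 20:10 − 5:45 = 14:25 on Jul 10.
+11 hours 8 minutes → arrive 01:33 UTC on Jul 11.
Flight 2 in UTC: 19:03 − 10:00 = 09:03 on Jul 11.
+12 hours 30 minutes → arrive 21:33 UTC on Jul 11.
Flight 1 lands earlier by 20 hours.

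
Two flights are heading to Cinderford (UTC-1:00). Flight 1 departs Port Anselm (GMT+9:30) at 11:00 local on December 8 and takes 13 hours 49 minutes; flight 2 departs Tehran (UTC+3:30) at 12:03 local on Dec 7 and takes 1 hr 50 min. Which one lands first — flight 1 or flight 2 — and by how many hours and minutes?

Flight 1 in UTC: 11:00 − 9:30 = 01:30 on Dec 8.
+13 hours 49 minutes → arrive 15:19 UTC on Dec 8.
Flight 2 in UTC: 12:03 − 3:30 = 08:33 on Dec 7.
+1 hour 50 minutes → arrive 10:23 UTC on Dec 7.
Flight 2 lands earlier by 28 hours 56 minutes.

the second, by 28 hours 56 minutes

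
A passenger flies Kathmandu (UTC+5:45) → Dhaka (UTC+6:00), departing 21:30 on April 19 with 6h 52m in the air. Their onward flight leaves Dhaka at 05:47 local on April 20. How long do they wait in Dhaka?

Convert departure to UTC: 21:30 − 5:45 = 15:45 UTC on Apr 19.
Add 6 hours and 52 minutes flight time → 22:37 UTC.
Dhaka is UTC+6:00, so local arrival = 22:37 + 6:00 = 04:37 on Apr 20.
Layover = 05:47 − 04:37 = 1 hour 10 minutes.

1 hour 10 minutes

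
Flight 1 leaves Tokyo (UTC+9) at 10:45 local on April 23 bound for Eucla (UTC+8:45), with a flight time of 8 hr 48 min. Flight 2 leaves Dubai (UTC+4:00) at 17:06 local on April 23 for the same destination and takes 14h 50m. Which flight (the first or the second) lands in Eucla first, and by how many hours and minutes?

Flight 1 in UTC: 10:45 − 9:00 = 01:45 on Apr 23.
+8 hours and 48 minutes → arrive 10:33 UTC on Apr 23.
Flight 2 in UTC: 17:06 − 4:00 = 13:06 on Apr 23.
+14 hours 50 minutes → arrive 03:56 UTC on Apr 24.
Flight 1 lands earlier by 17 hours 23 minutes.

the first, by 17 hours 23 minutes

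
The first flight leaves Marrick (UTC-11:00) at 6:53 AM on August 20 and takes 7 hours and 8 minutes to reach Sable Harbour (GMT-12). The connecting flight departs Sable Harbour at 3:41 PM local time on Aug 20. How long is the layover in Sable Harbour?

2 hours 40 minutes

Convert departure to UTC: 6:53 AM + 11:00 = 5:53 PM UTC on Aug 20.
Add 7 hours and 8 minutes flight time → 1:01 AM UTC (Aug 21).
Sable Harbour is UTC−12:00, so local arrival = 1:01 AM − 12:00 = 1:01 PM on Aug 20.
Layover = 3:41 PM − 1:01 PM = 2 hours 40 minutes.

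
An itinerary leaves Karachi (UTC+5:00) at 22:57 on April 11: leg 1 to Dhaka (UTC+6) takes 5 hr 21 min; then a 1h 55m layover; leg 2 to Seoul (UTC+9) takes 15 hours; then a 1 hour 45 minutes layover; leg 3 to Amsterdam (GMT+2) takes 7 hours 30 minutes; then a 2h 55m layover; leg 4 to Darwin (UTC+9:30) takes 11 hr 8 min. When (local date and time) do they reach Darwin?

01:01 on April 14

Convert departure to UTC: 22:57 − 5:00 = 17:57 UTC on Apr 11.
Add 5 hours and 21 minutes leg 1 → 23:18 UTC.
Add 1 hour and 55 minutes layover in Dhaka → 01:13 UTC (Apr 12).
Add 15 hours leg 2 → 16:13 UTC.
Add 1 hour 45 minutes layover in Seoul → 17:58 UTC.
Add 7 hours 30 minutes leg 3 → 01:28 UTC (Apr 13).
Add 2 hours and 55 minutes layover in Amsterdam → 04:23 UTC.
Add 11 hours 8 minutes leg 4 → 15:31 UTC.
Darwin is UTC+9:30, so local arrival = 15:31 + 9:30 = 01:01 on Apr 14.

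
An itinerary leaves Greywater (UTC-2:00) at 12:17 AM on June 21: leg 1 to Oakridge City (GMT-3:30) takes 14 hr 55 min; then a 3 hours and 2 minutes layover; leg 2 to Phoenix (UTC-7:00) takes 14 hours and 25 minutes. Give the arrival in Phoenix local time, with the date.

3:39 AM on June 22

Convert departure to UTC: 12:17 AM + 2:00 = 2:17 AM UTC on Jun 21.
Add 14 hours and 55 minutes leg 1 → 5:12 PM UTC.
Add 3 hours 2 minutes layover in Oakridge City → 8:14 PM UTC.
Add 14 hours 25 minutes leg 2 → 10:39 AM UTC (Jun 22).
Phoenix is UTC−7:00, so local arrival = 10:39 AM − 7:00 = 3:39 AM on Jun 22.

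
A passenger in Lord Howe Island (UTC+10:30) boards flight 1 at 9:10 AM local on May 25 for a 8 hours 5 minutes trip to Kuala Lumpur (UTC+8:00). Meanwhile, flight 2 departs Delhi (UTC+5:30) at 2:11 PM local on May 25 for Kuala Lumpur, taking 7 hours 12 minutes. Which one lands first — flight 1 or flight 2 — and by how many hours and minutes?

the first, by 9 hours 8 minutes

Flight 1 in UTC: 9:10 AM − 10:30 = 10:40 PM on May 24.
+8 hours and 5 minutes → arrive 6:45 AM UTC on May 25.
Flight 2 in UTC: 2:11 PM − 5:30 = 8:41 AM on May 25.
+7 hours 12 minutes → arrive 3:53 PM UTC on May 25.
Flight 1 lands earlier by 9 hours 8 minutes.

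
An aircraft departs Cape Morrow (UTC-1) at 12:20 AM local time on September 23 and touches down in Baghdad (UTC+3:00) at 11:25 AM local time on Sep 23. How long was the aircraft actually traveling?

7 hours 5 minutes

Departure in UTC: 12:20 AM + 1:00 = 1:20 AM on Sep 23.
Arrival in UTC: 11:25 AM − 3:00 = 8:25 AM on Sep 23.
Elapsed = 8:25 AM − 1:20 AM = 7 hours 5 minutes.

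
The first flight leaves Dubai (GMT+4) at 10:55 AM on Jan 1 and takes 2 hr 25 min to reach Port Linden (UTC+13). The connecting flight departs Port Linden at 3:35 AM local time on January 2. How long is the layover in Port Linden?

5 hours 15 minutes

Convert departure to UTC: 10:55 AM − 4:00 = 6:55 AM UTC on Jan 1.
Add 2 hours 25 minutes flight time → 9:20 AM UTC.
Port Linden is UTC+13:00, so local arrival = 9:20 AM + 13:00 = 10:20 PM on Jan 1.
Layover = 3:35 AM − 10:20 PM (+1 day) = 5 hours 15 minutes.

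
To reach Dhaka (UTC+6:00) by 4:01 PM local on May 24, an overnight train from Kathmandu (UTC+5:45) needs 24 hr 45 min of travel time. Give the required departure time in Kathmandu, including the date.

Target arrival in UTC: 4:01 PM − 6:00 = 10:01 AM on May 24.
Subtract 24 hours and 45 minutes → departure 9:16 AM UTC on May 23.
Kathmandu is UTC+5:45: 9:16 AM + 5:45 = 3:01 PM on May 23.

3:01 PM on May 23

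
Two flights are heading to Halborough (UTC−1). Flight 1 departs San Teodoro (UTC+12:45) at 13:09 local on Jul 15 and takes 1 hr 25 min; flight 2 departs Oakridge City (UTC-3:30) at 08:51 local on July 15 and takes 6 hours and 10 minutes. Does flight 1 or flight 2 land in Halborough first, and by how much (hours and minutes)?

Flight 1 in UTC: 13:09 − 12:45 = 00:24 on Jul 15.
+1 hour and 25 minutes → arrive 01:49 UTC on Jul 15.
Flight 2 in UTC: 08:51 + 3:30 = 12:21 on Jul 15.
+6 hours and 10 minutes → arrive 18:31 UTC on Jul 15.
Flight 1 lands earlier by 16 hours 42 minutes.

the first, by 16 hours 42 minutes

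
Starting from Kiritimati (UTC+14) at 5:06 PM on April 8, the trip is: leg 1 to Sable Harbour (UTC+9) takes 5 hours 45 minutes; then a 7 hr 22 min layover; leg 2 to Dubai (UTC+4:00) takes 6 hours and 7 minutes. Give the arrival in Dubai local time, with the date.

2:20 AM on April 9

Convert departure to UTC: 5:06 PM − 14:00 = 3:06 AM UTC on Apr 8.
Add 5 hours and 45 minutes leg 1 → 8:51 AM UTC.
Add 7 hours and 22 minutes layover in Sable Harbour → 4:13 PM UTC.
Add 6 hours and 7 minutes leg 2 → 10:20 PM UTC.
Dubai is UTC+4:00, so local arrival = 10:20 PM + 4:00 = 2:20 AM on Apr 9.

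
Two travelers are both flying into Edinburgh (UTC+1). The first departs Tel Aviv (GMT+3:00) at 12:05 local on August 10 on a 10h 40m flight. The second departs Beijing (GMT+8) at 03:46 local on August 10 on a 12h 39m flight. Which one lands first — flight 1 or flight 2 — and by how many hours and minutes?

Flight 1 in UTC: 12:05 − 3:00 = 09:05 on Aug 10.
+10 hours 40 minutes → arrive 19:45 UTC on Aug 10.
Flight 2 in UTC: 03:46 − 8:00 = 19:46 on Aug 9.
+12 hours 39 minutes → arrive 08:25 UTC on Aug 10.
Flight 2 lands earlier by 11 hours 20 minutes.

the second, by 11 hours 20 minutes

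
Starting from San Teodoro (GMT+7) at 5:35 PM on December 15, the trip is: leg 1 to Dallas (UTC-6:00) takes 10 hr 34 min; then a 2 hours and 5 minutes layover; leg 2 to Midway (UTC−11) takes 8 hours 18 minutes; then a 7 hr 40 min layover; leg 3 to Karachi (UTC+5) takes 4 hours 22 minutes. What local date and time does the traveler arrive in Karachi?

Convert departure to UTC: 5:35 PM − 7:00 = 10:35 AM UTC on Dec 15.
Add 10 hours and 34 minutes leg 1 → 9:09 PM UTC.
Add 2 hours and 5 minutes layover in Dallas → 11:14 PM UTC.
Add 8 hours 18 minutes leg 2 → 7:32 AM UTC (Dec 16).
Add 7 hours 40 minutes layover in Midway → 3:12 PM UTC.
Add 4 hours 22 minutes leg 3 → 7:34 PM UTC.
Karachi is UTC+5:00, so local arrival = 7:34 PM + 5:00 = 12:34 AM on Dec 17.

12:34 AM on December 17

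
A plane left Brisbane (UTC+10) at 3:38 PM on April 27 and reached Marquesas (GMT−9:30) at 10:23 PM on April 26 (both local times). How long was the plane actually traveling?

Departure in UTC: 3:38 PM − 10:00 = 5:38 AM on Apr 27.
Arrival in UTC: 10:23 PM + 9:30 = 7:53 AM on Apr 27.
Elapsed = 7:53 AM − 5:38 AM = 2 hours 15 minutes.

2 hours 15 minutes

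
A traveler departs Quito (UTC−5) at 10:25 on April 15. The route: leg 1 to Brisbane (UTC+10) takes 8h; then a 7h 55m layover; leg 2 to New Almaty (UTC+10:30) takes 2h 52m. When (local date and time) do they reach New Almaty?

Convert departure to UTC: 10:25 + 5:00 = 15:25 UTC on Apr 15.
Add 8 hours leg 1 → 23:25 UTC.
Add 7 hours 55 minutes layover in Brisbane → 07:20 UTC (Apr 16).
Add 2 hours 52 minutes leg 2 → 10:12 UTC.
New Almaty is UTC+10:30, so local arrival = 10:12 + 10:30 = 20:42 on Apr 16.

20:42 on April 16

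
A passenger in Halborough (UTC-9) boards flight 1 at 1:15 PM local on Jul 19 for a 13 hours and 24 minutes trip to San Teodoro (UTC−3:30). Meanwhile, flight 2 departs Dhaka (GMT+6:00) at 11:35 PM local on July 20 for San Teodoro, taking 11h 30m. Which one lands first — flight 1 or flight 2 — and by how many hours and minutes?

the first, by 17 hours 26 minutes

Flight 1 in UTC: 1:15 PM + 9:00 = 10:15 PM on Jul 19.
+13 hours and 24 minutes → arrive 11:39 AM UTC on Jul 20.
Flight 2 in UTC: 11:35 PM − 6:00 = 5:35 PM on Jul 20.
+11 hours 30 minutes → arrive 5:05 AM UTC on Jul 21.
Flight 1 lands earlier by 17 hours 26 minutes.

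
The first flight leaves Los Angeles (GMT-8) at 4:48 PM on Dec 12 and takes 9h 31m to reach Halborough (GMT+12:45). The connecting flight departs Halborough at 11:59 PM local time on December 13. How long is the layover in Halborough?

Convert departure to UTC: 4:48 PM + 8:00 = 12:48 AM UTC on Dec 13.
Add 9 hours 31 minutes flight time → 10:19 AM UTC.
Halborough is UTC+12:45, so local arrival = 10:19 AM + 12:45 = 11:04 PM on Dec 13.
Layover = 11:59 PM − 11:04 PM = 55 minutes.

55 minutes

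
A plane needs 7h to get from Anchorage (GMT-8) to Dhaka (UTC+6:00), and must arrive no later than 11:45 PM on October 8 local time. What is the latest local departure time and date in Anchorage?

2:45 AM on October 8

Target arrival in UTC: 11:45 PM − 6:00 = 5:45 PM on Oct 8.
Subtract 7 hours → departure 10:45 AM UTC on Oct 8.
Anchorage is UTC−8:00: 10:45 AM − 8:00 = 2:45 AM on Oct 8.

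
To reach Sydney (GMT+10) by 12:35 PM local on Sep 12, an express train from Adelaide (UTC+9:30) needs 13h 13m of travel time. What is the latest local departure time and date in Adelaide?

10:52 PM on September 11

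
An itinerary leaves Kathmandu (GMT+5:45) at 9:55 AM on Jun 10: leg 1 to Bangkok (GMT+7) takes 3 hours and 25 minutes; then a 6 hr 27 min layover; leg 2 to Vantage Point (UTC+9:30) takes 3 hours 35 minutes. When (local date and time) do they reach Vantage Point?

3:07 AM on June 11

Convert departure to UTC: 9:55 AM − 5:45 = 4:10 AM UTC on Jun 10.
Add 3 hours 25 minutes leg 1 → 7:35 AM UTC.
Add 6 hours and 27 minutes layover in Bangkok → 2:02 PM UTC.
Add 3 hours 35 minutes leg 2 → 5:37 PM UTC.
Vantage Point is UTC+9:30, so local arrival = 5:37 PM + 9:30 = 3:07 AM on Jun 11.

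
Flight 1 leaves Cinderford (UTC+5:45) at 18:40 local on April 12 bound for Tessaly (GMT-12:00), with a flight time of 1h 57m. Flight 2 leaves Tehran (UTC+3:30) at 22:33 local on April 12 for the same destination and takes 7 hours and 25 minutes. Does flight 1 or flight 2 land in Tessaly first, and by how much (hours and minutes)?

Flight 1 in UTC: 18:40 − 5:45 = 12:55 on Apr 12.
+1 hour 57 minutes → arrive 14:52 UTC on Apr 12.
Flight 2 in UTC: 22:33 − 3:30 = 19:03 on Apr 12.
+7 hours and 25 minutes → arrive 02:28 UTC on Apr 13.
Flight 1 lands earlier by 11 hours 36 minutes.

the first, by 11 hours 36 minutes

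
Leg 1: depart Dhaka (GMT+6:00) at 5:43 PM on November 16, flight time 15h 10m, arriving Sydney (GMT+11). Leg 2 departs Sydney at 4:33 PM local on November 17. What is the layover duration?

2 hours 40 minutes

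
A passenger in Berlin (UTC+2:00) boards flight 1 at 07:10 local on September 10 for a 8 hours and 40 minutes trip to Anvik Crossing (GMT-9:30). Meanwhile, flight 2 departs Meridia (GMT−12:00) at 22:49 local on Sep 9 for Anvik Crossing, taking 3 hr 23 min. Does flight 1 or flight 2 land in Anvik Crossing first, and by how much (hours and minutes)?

Flight 1 in UTC: 07:10 − 2:00 = 05:10 on Sep 10.
+8 hours and 40 minutes → arrive 13:50 UTC on Sep 10.
Flight 2 in UTC: 22:49 + 12:00 = 10:49 on Sep 10.
+3 hours 23 minutes → arrive 14:12 UTC on Sep 10.
Flight 1 lands earlier by 22 minutes.

the first, by 22 minutes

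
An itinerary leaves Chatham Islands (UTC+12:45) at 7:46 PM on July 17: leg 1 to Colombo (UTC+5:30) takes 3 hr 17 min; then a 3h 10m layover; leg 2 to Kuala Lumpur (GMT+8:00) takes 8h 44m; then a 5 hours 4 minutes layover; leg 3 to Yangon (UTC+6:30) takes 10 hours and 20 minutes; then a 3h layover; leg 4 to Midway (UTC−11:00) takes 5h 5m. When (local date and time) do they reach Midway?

Convert departure to UTC: 7:46 PM − 12:45 = 7:01 AM UTC on Jul 17.
Add 3 hours and 17 minutes leg 1 → 10:18 AM UTC.
Add 3 hours 10 minutes layover in Colombo → 1:28 PM UTC.
Add 8 hours and 44 minutes leg 2 → 10:12 PM UTC.
Add 5 hours 4 minutes layover in Kuala Lumpur → 3:16 AM UTC (Jul 18).
Add 10 hours 20 minutes leg 3 → 1:36 PM UTC.
Add 3 hours layover in Yangon → 4:36 PM UTC.
Add 5 hours and 5 minutes leg 4 → 9:41 PM UTC.
Midway is UTC−11:00, so local arrival = 9:41 PM − 11:00 = 10:41 AM on Jul 18.

10:41 AM on Jul 18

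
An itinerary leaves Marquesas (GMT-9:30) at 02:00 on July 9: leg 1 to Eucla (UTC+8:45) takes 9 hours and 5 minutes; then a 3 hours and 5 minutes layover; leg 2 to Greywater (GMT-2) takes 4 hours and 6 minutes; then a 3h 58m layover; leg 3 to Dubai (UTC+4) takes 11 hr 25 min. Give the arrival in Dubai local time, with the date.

Convert departure to UTC: 02:00 + 9:30 = 11:30 UTC on Jul 9.
Add 9 hours 5 minutes leg 1 → 20:35 UTC.
Add 3 hours 5 minutes layover in Eucla → 23:40 UTC.
Add 4 hours and 6 minutes leg 2 → 03:46 UTC (Jul 10).
Add 3 hours 58 minutes layover in Greywater → 07:44 UTC.
Add 11 hours 25 minutes leg 3 → 19:09 UTC.
Dubai is UTC+4:00, so local arrival = 19:09 + 4:00 = 23:09 on Jul 10.

23:09 on Jul 10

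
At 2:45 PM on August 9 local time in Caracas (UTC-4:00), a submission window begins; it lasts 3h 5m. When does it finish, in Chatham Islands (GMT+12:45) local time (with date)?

Convert start to UTC: 2:45 PM + 4:00 = 6:45 PM UTC on Aug 9.
Add 3 hours 5 minutes duration → 9:50 PM UTC.
Chatham Islands is UTC+12:45, so local end time = 9:50 PM + 12:45 = 10:35 AM on Aug 10.

10:35 AM on Aug 10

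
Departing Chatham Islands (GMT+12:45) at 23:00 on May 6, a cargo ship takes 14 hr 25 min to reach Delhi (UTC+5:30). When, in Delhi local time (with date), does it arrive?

06:10 on May 7

Delhi is 7:15 behind Chatham Islands.
After 14 hours 25 minutes it is 13:25 (May 7) in Chatham Islands.
Shift by the zone difference: 13:25 − 7:15 = 06:10 on May 7 in Delhi.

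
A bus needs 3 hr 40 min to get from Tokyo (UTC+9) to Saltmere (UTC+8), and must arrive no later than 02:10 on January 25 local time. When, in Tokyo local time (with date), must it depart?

Target arrival in UTC: 02:10 − 8:00 = 18:10 on Jan 24.
Subtract 3 hours and 40 minutes → departure 14:30 UTC on Jan 24.
Tokyo is UTC+9:00: 14:30 + 9:00 = 23:30 on Jan 24.

23:30 on January 24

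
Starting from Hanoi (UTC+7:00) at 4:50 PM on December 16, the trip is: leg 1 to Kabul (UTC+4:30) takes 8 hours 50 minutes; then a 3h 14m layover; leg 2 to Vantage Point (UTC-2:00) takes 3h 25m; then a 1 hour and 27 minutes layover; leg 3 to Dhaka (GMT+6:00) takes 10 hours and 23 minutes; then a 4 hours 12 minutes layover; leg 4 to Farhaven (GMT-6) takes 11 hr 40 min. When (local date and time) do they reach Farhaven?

11:01 PM on Dec 17

Convert departure to UTC: 4:50 PM − 7:00 = 9:50 AM UTC on Dec 16.
Add 8 hours 50 minutes leg 1 → 6:40 PM UTC.
Add 3 hours 14 minutes layover in Kabul → 9:54 PM UTC.
Add 3 hours 25 minutes leg 2 → 1:19 AM UTC (Dec 17).
Add 1 hour 27 minutes layover in Vantage Point → 2:46 AM UTC.
Add 10 hours and 23 minutes leg 3 → 1:09 PM UTC.
Add 4 hours 12 minutes layover in Dhaka → 5:21 PM UTC.
Add 11 hours 40 minutes leg 4 → 5:01 AM UTC (Dec 18).
Farhaven is UTC−6:00, so local arrival = 5:01 AM − 6:00 = 11:01 PM on Dec 17.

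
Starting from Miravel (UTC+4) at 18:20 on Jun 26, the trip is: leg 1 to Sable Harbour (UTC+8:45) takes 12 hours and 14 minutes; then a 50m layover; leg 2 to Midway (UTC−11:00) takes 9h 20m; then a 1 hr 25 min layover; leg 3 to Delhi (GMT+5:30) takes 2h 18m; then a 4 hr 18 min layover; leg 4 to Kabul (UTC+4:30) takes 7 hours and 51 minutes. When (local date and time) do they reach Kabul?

09:06 on Jun 28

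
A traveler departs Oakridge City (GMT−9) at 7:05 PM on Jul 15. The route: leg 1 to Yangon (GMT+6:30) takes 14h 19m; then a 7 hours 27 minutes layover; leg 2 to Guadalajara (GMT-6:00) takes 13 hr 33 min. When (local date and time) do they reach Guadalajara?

9:24 AM on July 17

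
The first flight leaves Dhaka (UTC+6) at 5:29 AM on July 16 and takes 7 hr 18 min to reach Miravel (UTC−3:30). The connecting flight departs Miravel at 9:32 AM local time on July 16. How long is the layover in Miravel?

6 hours 15 minutes

Convert departure to UTC: 5:29 AM − 6:00 = 11:29 PM UTC on Jul 15.
Add 7 hours and 18 minutes flight time → 6:47 AM UTC (Jul 16).
Miravel is UTC−3:30, so local arrival = 6:47 AM − 3:30 = 3:17 AM on Jul 16.
Layover = 9:32 AM − 3:17 AM = 6 hours 15 minutes.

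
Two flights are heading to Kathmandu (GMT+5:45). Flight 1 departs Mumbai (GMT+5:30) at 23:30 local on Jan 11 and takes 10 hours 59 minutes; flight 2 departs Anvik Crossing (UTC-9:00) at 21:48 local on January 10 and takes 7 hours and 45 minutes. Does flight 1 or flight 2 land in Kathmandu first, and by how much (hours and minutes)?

the second, by 14 hours 26 minutes

Flight 1 in UTC: 23:30 − 5:30 = 18:00 on Jan 11.
+10 hours and 59 minutes → arrive 04:59 UTC on Jan 12.
Flight 2 in UTC: 21:48 + 9:00 = 06:48 on Jan 11.
+7 hours and 45 minutes → arrive 14:33 UTC on Jan 11.
Flight 2 lands earlier by 14 hours 26 minutes.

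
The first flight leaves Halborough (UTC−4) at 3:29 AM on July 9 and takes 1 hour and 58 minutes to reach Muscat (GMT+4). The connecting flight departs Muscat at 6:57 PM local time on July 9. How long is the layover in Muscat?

5 hours 30 minutes

Convert departure to UTC: 3:29 AM + 4:00 = 7:29 AM UTC on Jul 9.
Add 1 hour 58 minutes flight time → 9:27 AM UTC.
Muscat is UTC+4:00, so local arrival = 9:27 AM + 4:00 = 1:27 PM on Jul 9.
Layover = 6:57 PM − 1:27 PM = 5 hours 30 minutes.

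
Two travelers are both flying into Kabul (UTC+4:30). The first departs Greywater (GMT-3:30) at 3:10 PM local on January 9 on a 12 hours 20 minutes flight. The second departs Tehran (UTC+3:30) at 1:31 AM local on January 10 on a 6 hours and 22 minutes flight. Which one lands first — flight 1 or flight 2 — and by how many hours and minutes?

Flight 1 in UTC: 3:10 PM + 3:30 = 6:40 PM on Jan 9.
+12 hours and 20 minutes → arrive 7:00 AM UTC on Jan 10.
Flight 2 in UTC: 1:31 AM − 3:30 = 10:01 PM on Jan 9.
+6 hours and 22 minutes → arrive 4:23 AM UTC on Jan 10.
Flight 2 lands earlier by 2 hours 37 minutes.

the second, by 2 hours 37 minutes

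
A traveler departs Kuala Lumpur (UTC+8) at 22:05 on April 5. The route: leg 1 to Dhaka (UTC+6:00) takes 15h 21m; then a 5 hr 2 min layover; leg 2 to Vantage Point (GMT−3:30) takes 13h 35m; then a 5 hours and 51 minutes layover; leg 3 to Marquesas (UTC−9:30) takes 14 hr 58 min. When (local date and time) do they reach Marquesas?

11:22 on Apr 7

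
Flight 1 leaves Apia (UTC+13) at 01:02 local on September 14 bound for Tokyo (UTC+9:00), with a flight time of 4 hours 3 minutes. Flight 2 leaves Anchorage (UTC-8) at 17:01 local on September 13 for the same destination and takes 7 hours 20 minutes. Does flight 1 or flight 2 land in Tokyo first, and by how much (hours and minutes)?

Flight 1 in UTC: 01:02 − 13:00 = 12:02 on Sep 13.
+4 hours and 3 minutes → arrive 16:05 UTC on Sep 13.
Flight 2 in UTC: 17:01 + 8:00 = 01:01 on Sep 14.
+7 hours 20 minutes → arrive 08:21 UTC on Sep 14.
Flight 1 lands earlier by 16 hours 16 minutes.

the first, by 16 hours 16 minutes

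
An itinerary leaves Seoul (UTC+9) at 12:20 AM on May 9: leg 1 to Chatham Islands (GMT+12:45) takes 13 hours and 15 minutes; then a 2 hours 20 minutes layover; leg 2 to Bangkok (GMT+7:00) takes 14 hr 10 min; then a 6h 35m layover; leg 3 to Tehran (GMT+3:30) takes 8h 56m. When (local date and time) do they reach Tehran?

4:06 PM on May 10

Convert departure to UTC: 12:20 AM − 9:00 = 3:20 PM UTC on May 8.
Add 13 hours 15 minutes leg 1 → 4:35 AM UTC (May 9).
Add 2 hours and 20 minutes layover in Chatham Islands → 6:55 AM UTC.
Add 14 hours and 10 minutes leg 2 → 9:05 PM UTC.
Add 6 hours and 35 minutes layover in Bangkok → 3:40 AM UTC (May 10).
Add 8 hours and 56 minutes leg 3 → 12:36 PM UTC.
Tehran is UTC+3:30, so local arrival = 12:36 PM + 3:30 = 4:06 PM on May 10.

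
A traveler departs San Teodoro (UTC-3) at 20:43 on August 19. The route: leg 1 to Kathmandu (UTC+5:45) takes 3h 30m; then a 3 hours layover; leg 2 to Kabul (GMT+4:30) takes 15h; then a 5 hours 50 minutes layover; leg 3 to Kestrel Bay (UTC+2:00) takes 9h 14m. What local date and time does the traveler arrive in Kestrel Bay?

Convert departure to UTC: 20:43 + 3:00 = 23:43 UTC on Aug 19.
Add 3 hours and 30 minutes leg 1 → 03:13 UTC (Aug 20).
Add 3 hours layover in Kathmandu → 06:13 UTC.
Add 15 hours leg 2 → 21:13 UTC.
Add 5 hours 50 minutes layover in Kabul → 03:03 UTC (Aug 21).
Add 9 hours and 14 minutes leg 3 → 12:17 UTC.
Kestrel Bay is UTC+2:00, so local arrival = 12:17 + 2:00 = 14:17 on Aug 21.

14:17 on Aug 21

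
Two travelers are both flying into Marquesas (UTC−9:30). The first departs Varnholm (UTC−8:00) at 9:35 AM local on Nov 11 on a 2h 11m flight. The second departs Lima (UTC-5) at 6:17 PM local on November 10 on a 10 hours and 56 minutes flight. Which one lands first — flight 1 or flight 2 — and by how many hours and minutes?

the second, by 9 hours 33 minutes

Flight 1 in UTC: 9:35 AM + 8:00 = 5:35 PM on Nov 11.
+2 hours 11 minutes → arrive 7:46 PM UTC on Nov 11.
Flight 2 in UTC: 6:17 PM + 5:00 = 11:17 PM on Nov 10.
+10 hours and 56 minutes → arrive 10:13 AM UTC on Nov 11.
Flight 2 lands earlier by 9 hours 33 minutes.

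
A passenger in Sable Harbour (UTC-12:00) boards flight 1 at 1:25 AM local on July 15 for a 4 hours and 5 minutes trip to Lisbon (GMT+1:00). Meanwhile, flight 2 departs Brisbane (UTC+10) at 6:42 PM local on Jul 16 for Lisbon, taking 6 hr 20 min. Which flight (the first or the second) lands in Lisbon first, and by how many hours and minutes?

Flight 1 in UTC: 1:25 AM + 12:00 = 1:25 PM on Jul 15.
+4 hours and 5 minutes → arrive 5:30 PM UTC on Jul 15.
Flight 2 in UTC: 6:42 PM − 10:00 = 8:42 AM on Jul 16.
+6 hours and 20 minutes → arrive 3:02 PM UTC on Jul 16.
Flight 1 lands earlier by 21 hours 32 minutes.

the first, by 21 hours 32 minutes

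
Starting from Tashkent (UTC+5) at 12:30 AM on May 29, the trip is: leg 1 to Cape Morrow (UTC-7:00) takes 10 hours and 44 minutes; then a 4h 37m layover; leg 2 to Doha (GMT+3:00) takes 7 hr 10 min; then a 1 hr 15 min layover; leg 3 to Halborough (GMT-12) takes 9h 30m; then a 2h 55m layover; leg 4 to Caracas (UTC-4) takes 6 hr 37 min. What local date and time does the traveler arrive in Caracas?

10:18 AM on May 30

Convert departure to UTC: 12:30 AM − 5:00 = 7:30 PM UTC on May 28.
Add 10 hours and 44 minutes leg 1 → 6:14 AM UTC (May 29).
Add 4 hours 37 minutes layover in Cape Morrow → 10:51 AM UTC.
Add 7 hours and 10 minutes leg 2 → 6:01 PM UTC.
Add 1 hour and 15 minutes layover in Doha → 7:16 PM UTC.
Add 9 hours 30 minutes leg 3 → 4:46 AM UTC (May 30).
Add 2 hours 55 minutes layover in Halborough → 7:41 AM UTC.
Add 6 hours and 37 minutes leg 4 → 2:18 PM UTC.
Caracas is UTC−4:00, so local arrival = 2:18 PM − 4:00 = 10:18 AM on May 30.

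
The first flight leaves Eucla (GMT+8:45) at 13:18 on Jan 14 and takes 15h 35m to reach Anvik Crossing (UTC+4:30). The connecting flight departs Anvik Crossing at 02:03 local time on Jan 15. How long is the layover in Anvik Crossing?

Convert departure to UTC: 13:18 − 8:45 = 04:33 UTC on Jan 14.
Add 15 hours and 35 minutes flight time → 20:08 UTC.
Anvik Crossing is UTC+4:30, so local arrival = 20:08 + 4:30 = 00:38 on Jan 15.
Layover = 02:03 − 00:38 = 1 hour 25 minutes.

1 hour 25 minutes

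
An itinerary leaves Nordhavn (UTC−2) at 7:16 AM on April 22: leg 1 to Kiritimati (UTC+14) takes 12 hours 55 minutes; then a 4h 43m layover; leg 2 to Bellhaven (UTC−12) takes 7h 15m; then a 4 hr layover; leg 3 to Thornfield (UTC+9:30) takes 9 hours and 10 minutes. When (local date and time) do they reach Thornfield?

8:49 AM on April 24

Convert departure to UTC: 7:16 AM + 2:00 = 9:16 AM UTC on Apr 22.
Add 12 hours 55 minutes leg 1 → 10:11 PM UTC.
Add 4 hours 43 minutes layover in Kiritimati → 2:54 AM UTC (Apr 23).
Add 7 hours and 15 minutes leg 2 → 10:09 AM UTC.
Add 4 hours layover in Bellhaven → 2:09 PM UTC.
Add 9 hours and 10 minutes leg 3 → 11:19 PM UTC.
Thornfield is UTC+9:30, so local arrival = 11:19 PM + 9:30 = 8:49 AM on Apr 24.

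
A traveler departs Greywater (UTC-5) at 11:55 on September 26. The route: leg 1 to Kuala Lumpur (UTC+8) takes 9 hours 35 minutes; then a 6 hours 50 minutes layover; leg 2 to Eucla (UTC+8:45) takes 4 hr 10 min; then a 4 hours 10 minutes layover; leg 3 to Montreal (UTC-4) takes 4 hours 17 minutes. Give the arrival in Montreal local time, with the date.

17:57 on September 27

Convert departure to UTC: 11:55 + 5:00 = 16:55 UTC on Sep 26.
Add 9 hours and 35 minutes leg 1 → 02:30 UTC (Sep 27).
Add 6 hours 50 minutes layover in Kuala Lumpur → 09:20 UTC.
Add 4 hours 10 minutes leg 2 → 13:30 UTC.
Add 4 hours and 10 minutes layover in Eucla → 17:40 UTC.
Add 4 hours and 17 minutes leg 3 → 21:57 UTC.
Montreal is UTC−4:00, so local arrival = 21:57 − 4:00 = 17:57 on Sep 27.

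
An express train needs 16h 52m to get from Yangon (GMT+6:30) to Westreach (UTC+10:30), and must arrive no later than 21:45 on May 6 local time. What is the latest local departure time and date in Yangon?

00:53 on May 6

Target arrival in UTC: 21:45 − 10:30 = 11:15 on May 6.
Subtract 16 hours 52 minutes → departure 18:23 UTC on May 5.
Yangon is UTC+6:30: 18:23 + 6:30 = 00:53 on May 6.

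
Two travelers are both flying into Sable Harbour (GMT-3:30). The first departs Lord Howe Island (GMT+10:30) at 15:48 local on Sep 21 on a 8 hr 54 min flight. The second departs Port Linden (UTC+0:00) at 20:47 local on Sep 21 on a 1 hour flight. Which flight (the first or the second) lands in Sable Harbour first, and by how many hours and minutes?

Flight 1 in UTC: 15:48 − 10:30 = 05:18 on Sep 21.
+8 hours 54 minutes → arrive 14:12 UTC on Sep 21.
Flight 2 departs at 20:47 UTC (Sep 21).
+1 hour → arrive 21:47 UTC on Sep 21.
Flight 1 lands earlier by 7 hours 35 minutes.

the first, by 7 hours 35 minutes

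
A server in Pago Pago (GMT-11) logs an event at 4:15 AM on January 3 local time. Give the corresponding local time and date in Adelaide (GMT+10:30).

1:45 AM on January 4

In UTC: 4:15 AM + 11:00 = 3:15 PM on Jan 3.
Adelaide is UTC+10:30: 3:15 PM + 10:30 = 1:45 AM on Jan 4.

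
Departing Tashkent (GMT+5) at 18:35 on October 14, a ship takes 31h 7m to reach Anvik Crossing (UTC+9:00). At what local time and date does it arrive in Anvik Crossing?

05:42 on October 16

Anvik Crossing is 4:00 ahead of Tashkent.
After 31 hours 7 minutes it is 01:42 (Oct 16) in Tashkent.
Shift by the zone difference: 01:42 + 4:00 = 05:42 on Oct 16 in Anvik Crossing.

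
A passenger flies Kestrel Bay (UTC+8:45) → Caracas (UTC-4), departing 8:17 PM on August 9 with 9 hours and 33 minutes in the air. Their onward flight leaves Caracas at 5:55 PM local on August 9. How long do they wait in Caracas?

Convert departure to UTC: 8:17 PM − 8:45 = 11:32 AM UTC on Aug 9.
Add 9 hours and 33 minutes flight time → 9:05 PM UTC.
Caracas is UTC−4:00, so local arrival = 9:05 PM − 4:00 = 5:05 PM on Aug 9.
Layover = 5:55 PM − 5:05 PM = 50 minutes.

50 minutes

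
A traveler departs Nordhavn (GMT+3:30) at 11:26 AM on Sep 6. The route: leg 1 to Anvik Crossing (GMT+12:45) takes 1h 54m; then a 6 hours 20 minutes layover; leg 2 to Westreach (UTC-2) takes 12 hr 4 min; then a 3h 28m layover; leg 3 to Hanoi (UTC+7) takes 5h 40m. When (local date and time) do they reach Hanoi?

Convert departure to UTC: 11:26 AM − 3:30 = 7:56 AM UTC on Sep 6.
Add 1 hour 54 minutes leg 1 → 9:50 AM UTC.
Add 6 hours 20 minutes layover in Anvik Crossing → 4:10 PM UTC.
Add 12 hours and 4 minutes leg 2 → 4:14 AM UTC (Sep 7).
Add 3 hours and 28 minutes layover in Westreach → 7:42 AM UTC.
Add 5 hours 40 minutes leg 3 → 1:22 PM UTC.
Hanoi is UTC+7:00, so local arrival = 1:22 PM + 7:00 = 8:22 PM on Sep 7.

8:22 PM on Sep 7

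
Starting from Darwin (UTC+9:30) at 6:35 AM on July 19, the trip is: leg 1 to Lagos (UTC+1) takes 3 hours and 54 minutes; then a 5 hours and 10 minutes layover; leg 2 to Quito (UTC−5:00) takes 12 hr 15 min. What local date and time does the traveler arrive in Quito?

Convert departure to UTC: 6:35 AM − 9:30 = 9:05 PM UTC on Jul 18.
Add 3 hours and 54 minutes leg 1 → 12:59 AM UTC (Jul 19).
Add 5 hours 10 minutes layover in Lagos → 6:09 AM UTC.
Add 12 hours 15 minutes leg 2 → 6:24 PM UTC.
Quito is UTC−5:00, so local arrival = 6:24 PM − 5:00 = 1:24 PM on Jul 19.

1:24 PM on July 19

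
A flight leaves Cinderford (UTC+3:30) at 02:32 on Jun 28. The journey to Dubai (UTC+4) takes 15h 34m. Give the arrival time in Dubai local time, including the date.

Dubai is 0:30 ahead of Cinderford.
After 15 hours 34 minutes it is 18:06 in Cinderford.
Shift by the zone difference: 18:06 + 0:30 = 18:36 on Jun 28 in Dubai.

18:36 on Jun 28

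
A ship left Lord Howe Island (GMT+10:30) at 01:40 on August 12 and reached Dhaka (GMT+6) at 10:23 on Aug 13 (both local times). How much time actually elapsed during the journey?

37 hours 13 minutes

Departure in UTC: 01:40 − 10:30 = 15:10 on Aug 11.
Arrival in UTC: 10:23 − 6:00 = 04:23 on Aug 13.
Elapsed = 04:23 − 15:10 (+2 days) = 37 hours 13 minutes.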